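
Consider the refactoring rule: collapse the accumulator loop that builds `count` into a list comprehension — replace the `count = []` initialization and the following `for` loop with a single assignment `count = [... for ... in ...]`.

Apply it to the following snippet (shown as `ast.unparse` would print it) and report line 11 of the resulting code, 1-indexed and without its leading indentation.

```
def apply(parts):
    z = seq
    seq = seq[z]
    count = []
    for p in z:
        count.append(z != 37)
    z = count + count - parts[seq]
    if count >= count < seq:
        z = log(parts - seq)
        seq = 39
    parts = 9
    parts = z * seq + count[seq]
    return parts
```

return parts

Transformed code:
def apply(parts):
    z = seq
    seq = seq[z]
    count = [z != 37 for p in z]
    z = count + count - parts[seq]
    if count >= count < seq:
        z = log(parts - seq)
        seq = 39
    parts = 9
    parts = z * seq + count[seq]
    return parts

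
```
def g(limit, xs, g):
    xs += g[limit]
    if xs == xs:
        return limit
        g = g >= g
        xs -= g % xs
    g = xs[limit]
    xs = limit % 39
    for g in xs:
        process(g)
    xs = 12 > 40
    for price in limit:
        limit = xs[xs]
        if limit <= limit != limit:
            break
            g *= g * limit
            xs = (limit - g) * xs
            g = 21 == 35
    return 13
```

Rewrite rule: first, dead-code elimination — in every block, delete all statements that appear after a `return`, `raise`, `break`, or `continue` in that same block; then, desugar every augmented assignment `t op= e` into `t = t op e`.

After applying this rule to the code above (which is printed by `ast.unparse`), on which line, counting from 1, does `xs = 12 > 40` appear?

9

Transformed code:
def g(limit, xs, g):
    xs = xs + g[limit]
    if xs == xs:
        return limit
    g = xs[limit]
    xs = limit % 39
    for g in xs:
        process(g)
    xs = 12 > 40
    for price in limit:
        limit = xs[xs]
        if limit <= limit != limit:
            break
    return 13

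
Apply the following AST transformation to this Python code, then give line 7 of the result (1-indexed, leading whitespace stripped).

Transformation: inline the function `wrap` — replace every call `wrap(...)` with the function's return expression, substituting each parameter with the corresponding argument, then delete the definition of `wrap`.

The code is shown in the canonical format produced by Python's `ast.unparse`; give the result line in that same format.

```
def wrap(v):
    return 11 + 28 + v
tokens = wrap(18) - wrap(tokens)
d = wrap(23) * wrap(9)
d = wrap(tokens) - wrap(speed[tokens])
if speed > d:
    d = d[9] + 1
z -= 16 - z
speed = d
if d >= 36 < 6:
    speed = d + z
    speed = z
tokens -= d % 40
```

speed = d

Transformed code:
tokens = 11 + 28 + 18 - (11 + 28 + tokens)
d = (11 + 28 + 23) * (11 + 28 + 9)
d = 11 + 28 + tokens - (11 + 28 + speed[tokens])
if speed > d:
    d = d[9] + 1
z -= 16 - z
speed = d
if d >= 36 < 6:
    speed = d + z
    speed = z
tokens -= d % 40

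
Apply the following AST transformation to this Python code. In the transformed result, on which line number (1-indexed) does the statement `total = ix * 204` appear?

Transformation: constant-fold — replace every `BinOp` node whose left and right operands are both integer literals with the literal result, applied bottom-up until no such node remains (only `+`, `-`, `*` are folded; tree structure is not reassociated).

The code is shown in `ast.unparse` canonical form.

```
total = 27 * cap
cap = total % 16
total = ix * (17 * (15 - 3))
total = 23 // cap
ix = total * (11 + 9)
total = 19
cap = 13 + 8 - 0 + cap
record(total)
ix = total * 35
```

Transformed code:
total = 27 * cap
cap = total % 16
total = ix * 204
total = 23 // cap
ix = total * 20
total = 19
cap = 21 + cap
record(total)
ix = total * 35

3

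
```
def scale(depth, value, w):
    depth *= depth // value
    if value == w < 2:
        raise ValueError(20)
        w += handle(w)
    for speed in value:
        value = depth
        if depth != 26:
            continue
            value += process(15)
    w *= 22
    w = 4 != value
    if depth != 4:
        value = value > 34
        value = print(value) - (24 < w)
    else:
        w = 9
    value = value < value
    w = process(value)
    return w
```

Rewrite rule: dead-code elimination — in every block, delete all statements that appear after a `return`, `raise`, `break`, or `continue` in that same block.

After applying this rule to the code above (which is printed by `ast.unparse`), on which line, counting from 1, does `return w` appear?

18

Transformed code:
def scale(depth, value, w):
    depth *= depth // value
    if value == w < 2:
        raise ValueError(20)
    for speed in value:
        value = depth
        if depth != 26:
            continue
    w *= 22
    w = 4 != value
    if depth != 4:
        value = value > 34
        value = print(value) - (24 < w)
    else:
        w = 9
    value = value < value
    w = process(value)
    return w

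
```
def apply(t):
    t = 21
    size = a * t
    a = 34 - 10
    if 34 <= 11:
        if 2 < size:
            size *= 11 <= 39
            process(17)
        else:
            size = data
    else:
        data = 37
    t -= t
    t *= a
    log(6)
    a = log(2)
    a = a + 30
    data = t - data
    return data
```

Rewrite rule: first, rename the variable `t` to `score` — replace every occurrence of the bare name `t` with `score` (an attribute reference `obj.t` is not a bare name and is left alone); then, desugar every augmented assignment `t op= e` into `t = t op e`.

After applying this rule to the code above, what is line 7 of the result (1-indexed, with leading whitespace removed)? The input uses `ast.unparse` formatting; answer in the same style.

Transformed code:
def apply(score):
    score = 21
    size = a * score
    a = 34 - 10
    if 34 <= 11:
        if 2 < size:
            size = size * (11 <= 39)
            process(17)
        else:
            size = data
    else:
        data = 37
    score = score - score
    score = score * a
    log(6)
    a = log(2)
    a = a + 30
    data = score - data
    return data

size = size * (11 <= 39)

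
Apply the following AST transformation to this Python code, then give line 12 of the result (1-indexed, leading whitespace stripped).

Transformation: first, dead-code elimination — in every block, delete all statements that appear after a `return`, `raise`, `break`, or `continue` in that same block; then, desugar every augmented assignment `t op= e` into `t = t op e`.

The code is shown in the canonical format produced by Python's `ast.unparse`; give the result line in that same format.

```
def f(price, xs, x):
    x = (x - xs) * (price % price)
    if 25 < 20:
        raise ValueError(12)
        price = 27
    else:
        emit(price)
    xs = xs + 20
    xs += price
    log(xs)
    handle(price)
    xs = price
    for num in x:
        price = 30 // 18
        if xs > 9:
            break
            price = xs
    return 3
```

Transformed code:
def f(price, xs, x):
    x = (x - xs) * (price % price)
    if 25 < 20:
        raise ValueError(12)
    else:
        emit(price)
    xs = xs + 20
    xs = xs + price
    log(xs)
    handle(price)
    xs = price
    for num in x:
        price = 30 // 18
        if xs > 9:
            break
    return 3

for num in x:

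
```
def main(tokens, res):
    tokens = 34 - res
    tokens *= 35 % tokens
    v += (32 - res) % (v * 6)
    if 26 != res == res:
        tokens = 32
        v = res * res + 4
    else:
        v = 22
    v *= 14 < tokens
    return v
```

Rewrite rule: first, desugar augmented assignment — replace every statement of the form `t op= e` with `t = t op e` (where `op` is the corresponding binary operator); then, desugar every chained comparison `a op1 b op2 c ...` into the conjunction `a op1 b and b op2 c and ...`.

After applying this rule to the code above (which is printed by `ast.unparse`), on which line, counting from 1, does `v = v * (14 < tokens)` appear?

Transformed code:
def main(tokens, res):
    tokens = 34 - res
    tokens = tokens * (35 % tokens)
    v = v + (32 - res) % (v * 6)
    if 26 != res and res == res:
        tokens = 32
        v = res * res + 4
    else:
        v = 22
    v = v * (14 < tokens)
    return v

10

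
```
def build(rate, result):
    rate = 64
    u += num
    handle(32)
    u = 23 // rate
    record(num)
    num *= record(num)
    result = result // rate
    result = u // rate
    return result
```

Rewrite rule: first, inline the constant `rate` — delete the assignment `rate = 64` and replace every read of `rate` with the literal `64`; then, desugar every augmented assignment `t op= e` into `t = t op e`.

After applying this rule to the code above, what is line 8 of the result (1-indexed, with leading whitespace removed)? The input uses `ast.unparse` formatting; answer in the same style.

Transformed code:
def build(rate, result):
    u = u + num
    handle(32)
    u = 23 // 64
    record(num)
    num = num * record(num)
    result = result // 64
    result = u // 64
    return result

result = u // 64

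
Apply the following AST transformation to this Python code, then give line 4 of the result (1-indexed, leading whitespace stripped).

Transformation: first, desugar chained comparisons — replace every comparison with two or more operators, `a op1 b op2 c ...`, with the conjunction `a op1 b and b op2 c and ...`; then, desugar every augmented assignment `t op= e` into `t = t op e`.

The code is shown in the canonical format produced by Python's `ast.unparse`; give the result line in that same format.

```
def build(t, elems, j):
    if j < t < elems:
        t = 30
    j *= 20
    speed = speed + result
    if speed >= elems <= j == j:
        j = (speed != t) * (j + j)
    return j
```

j = j * 20

Transformed code:
def build(t, elems, j):
    if j < t and t < elems:
        t = 30
    j = j * 20
    speed = speed + result
    if speed >= elems and elems <= j and (j == j):
        j = (speed != t) * (j + j)
    return j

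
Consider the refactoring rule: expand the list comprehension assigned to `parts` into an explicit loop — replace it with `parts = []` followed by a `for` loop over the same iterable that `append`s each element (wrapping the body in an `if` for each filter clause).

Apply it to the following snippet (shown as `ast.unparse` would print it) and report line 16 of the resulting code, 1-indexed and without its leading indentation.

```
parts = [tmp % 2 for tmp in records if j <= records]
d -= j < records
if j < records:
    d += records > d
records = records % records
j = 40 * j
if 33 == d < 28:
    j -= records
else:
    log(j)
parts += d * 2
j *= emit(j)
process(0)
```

process(0)

Transformed code:
parts = []
for tmp in records:
    if j <= records:
        parts.append(tmp % 2)
d -= j < records
if j < records:
    d += records > d
records = records % records
j = 40 * j
if 33 == d < 28:
    j -= records
else:
    log(j)
parts += d * 2
j *= emit(j)
process(0)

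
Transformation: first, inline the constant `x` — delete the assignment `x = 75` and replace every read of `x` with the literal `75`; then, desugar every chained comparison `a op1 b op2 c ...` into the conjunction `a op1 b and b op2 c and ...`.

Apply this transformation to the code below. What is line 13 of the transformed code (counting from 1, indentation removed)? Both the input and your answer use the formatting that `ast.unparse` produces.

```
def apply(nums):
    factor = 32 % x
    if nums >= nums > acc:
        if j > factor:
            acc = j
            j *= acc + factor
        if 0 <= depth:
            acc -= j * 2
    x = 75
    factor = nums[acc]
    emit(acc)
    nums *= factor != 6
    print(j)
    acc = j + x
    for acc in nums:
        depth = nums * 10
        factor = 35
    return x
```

Transformed code:
def apply(nums):
    factor = 32 % 75
    if nums >= nums and nums > acc:
        if j > factor:
            acc = j
            j *= acc + factor
        if 0 <= depth:
            acc -= j * 2
    factor = nums[acc]
    emit(acc)
    nums *= factor != 6
    print(j)
    acc = j + 75
    for acc in nums:
        depth = nums * 10
        factor = 35
    return 75

acc = j + 75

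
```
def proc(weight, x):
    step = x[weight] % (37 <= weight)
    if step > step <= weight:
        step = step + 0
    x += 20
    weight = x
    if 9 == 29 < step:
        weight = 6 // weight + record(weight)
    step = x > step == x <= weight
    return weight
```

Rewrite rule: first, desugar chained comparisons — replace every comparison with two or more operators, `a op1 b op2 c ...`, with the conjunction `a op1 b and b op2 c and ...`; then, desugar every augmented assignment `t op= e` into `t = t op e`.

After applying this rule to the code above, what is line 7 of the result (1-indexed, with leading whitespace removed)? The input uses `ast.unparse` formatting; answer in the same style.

if 9 == 29 and 29 < step:

Transformed code:
def proc(weight, x):
    step = x[weight] % (37 <= weight)
    if step > step and step <= weight:
        step = step + 0
    x = x + 20
    weight = x
    if 9 == 29 and 29 < step:
        weight = 6 // weight + record(weight)
    step = x > step and step == x and (x <= weight)
    return weight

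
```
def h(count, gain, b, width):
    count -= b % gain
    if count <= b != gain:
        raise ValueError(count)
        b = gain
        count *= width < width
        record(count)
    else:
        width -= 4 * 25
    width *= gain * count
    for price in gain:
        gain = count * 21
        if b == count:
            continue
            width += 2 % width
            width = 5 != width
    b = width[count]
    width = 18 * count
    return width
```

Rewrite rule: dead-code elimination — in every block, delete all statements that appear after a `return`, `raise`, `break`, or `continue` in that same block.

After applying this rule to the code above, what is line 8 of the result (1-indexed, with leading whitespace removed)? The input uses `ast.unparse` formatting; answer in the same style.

for price in gain:

Transformed code:
def h(count, gain, b, width):
    count -= b % gain
    if count <= b != gain:
        raise ValueError(count)
    else:
        width -= 4 * 25
    width *= gain * count
    for price in gain:
        gain = count * 21
        if b == count:
            continue
    b = width[count]
    width = 18 * count
    return width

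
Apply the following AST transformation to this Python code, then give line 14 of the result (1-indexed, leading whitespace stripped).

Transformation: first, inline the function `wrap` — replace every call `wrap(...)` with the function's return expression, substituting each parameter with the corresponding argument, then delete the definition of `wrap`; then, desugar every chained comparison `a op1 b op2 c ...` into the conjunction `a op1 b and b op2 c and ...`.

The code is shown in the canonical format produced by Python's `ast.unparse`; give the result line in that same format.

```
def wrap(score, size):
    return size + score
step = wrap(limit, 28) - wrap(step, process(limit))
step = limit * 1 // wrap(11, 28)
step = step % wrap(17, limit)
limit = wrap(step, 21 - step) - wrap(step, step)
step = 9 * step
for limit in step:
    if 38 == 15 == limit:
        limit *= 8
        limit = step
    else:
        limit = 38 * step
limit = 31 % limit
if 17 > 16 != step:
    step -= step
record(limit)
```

Transformed code:
step = 28 + limit - (process(limit) + step)
step = limit * 1 // (28 + 11)
step = step % (limit + 17)
limit = 21 - step + step - (step + step)
step = 9 * step
for limit in step:
    if 38 == 15 and 15 == limit:
        limit *= 8
        limit = step
    else:
        limit = 38 * step
limit = 31 % limit
if 17 > 16 and 16 != step:
    step -= step
record(limit)

step -= step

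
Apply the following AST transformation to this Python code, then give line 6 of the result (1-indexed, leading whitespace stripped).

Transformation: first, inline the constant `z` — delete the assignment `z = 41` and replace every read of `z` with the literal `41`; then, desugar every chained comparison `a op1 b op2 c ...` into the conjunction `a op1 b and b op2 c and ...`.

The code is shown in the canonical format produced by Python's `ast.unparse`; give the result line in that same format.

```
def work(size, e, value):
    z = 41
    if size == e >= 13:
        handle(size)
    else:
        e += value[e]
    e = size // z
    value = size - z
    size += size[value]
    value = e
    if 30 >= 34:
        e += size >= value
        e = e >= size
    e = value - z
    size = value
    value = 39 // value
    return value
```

e = size // 41

Transformed code:
def work(size, e, value):
    if size == e and e >= 13:
        handle(size)
    else:
        e += value[e]
    e = size // 41
    value = size - 41
    size += size[value]
    value = e
    if 30 >= 34:
        e += size >= value
        e = e >= size
    e = value - 41
    size = value
    value = 39 // value
    return value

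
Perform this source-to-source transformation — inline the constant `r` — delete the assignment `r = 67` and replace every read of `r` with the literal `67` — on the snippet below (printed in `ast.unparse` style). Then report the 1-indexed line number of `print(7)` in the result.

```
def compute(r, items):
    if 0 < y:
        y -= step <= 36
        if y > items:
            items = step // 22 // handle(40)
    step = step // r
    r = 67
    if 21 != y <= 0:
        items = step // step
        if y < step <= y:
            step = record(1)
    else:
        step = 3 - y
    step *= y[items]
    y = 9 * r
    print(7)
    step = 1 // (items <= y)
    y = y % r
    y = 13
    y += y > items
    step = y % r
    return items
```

15

Transformed code:
def compute(r, items):
    if 0 < y:
        y -= step <= 36
        if y > items:
            items = step // 22 // handle(40)
    step = step // 67
    if 21 != y <= 0:
        items = step // step
        if y < step <= y:
            step = record(1)
    else:
        step = 3 - y
    step *= y[items]
    y = 9 * 67
    print(7)
    step = 1 // (items <= y)
    y = y % 67
    y = 13
    y += y > items
    step = y % 67
    return items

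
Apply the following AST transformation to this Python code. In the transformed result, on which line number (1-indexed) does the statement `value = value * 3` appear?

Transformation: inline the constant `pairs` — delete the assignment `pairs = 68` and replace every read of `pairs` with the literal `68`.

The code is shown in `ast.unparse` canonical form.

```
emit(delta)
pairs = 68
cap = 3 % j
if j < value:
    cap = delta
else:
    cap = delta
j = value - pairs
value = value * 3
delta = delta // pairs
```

8

Transformed code:
emit(delta)
cap = 3 % j
if j < value:
    cap = delta
else:
    cap = delta
j = value - 68
value = value * 3
delta = delta // 68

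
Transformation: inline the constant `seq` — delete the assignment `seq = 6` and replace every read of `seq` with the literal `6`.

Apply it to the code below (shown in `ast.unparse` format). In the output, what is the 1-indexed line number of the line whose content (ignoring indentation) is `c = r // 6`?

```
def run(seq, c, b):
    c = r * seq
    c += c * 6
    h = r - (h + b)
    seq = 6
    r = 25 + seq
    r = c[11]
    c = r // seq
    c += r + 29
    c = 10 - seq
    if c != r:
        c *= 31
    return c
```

Transformed code:
def run(seq, c, b):
    c = r * 6
    c += c * 6
    h = r - (h + b)
    r = 25 + 6
    r = c[11]
    c = r // 6
    c += r + 29
    c = 10 - 6
    if c != r:
        c *= 31
    return c

7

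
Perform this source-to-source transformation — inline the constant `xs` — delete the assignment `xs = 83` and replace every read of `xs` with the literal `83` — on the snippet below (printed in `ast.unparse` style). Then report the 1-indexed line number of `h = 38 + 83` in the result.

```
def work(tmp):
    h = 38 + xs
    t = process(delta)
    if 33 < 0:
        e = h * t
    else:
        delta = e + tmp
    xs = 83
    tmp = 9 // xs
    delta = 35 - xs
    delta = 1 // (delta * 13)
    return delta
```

2

Transformed code:
def work(tmp):
    h = 38 + 83
    t = process(delta)
    if 33 < 0:
        e = h * t
    else:
        delta = e + tmp
    tmp = 9 // 83
    delta = 35 - 83
    delta = 1 // (delta * 13)
    return delta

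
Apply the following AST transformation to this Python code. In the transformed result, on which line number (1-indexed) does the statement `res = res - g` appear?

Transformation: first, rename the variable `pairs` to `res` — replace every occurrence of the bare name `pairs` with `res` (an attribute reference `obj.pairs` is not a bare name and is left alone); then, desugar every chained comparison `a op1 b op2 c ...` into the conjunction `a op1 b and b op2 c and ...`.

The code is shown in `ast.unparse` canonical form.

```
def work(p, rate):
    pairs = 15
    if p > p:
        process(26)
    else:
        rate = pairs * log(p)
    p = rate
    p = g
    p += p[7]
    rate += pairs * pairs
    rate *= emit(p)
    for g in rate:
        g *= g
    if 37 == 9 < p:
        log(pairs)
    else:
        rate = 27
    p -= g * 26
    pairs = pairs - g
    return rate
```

19

Transformed code:
def work(p, rate):
    res = 15
    if p > p:
        process(26)
    else:
        rate = res * log(p)
    p = rate
    p = g
    p += p[7]
    rate += res * res
    rate *= emit(p)
    for g in rate:
        g *= g
    if 37 == 9 and 9 < p:
        log(res)
    else:
        rate = 27
    p -= g * 26
    res = res - g
    return rate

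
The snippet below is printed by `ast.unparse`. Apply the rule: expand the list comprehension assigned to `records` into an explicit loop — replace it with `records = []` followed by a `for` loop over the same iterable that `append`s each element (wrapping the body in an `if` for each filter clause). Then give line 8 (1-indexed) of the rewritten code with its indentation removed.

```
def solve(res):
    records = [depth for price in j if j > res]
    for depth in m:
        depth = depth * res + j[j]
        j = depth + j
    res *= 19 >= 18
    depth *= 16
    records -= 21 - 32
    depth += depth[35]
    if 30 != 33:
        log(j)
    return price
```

j = depth + j

Transformed code:
def solve(res):
    records = []
    for price in j:
        if j > res:
            records.append(depth)
    for depth in m:
        depth = depth * res + j[j]
        j = depth + j
    res *= 19 >= 18
    depth *= 16
    records -= 21 - 32
    depth += depth[35]
    if 30 != 33:
        log(j)
    return price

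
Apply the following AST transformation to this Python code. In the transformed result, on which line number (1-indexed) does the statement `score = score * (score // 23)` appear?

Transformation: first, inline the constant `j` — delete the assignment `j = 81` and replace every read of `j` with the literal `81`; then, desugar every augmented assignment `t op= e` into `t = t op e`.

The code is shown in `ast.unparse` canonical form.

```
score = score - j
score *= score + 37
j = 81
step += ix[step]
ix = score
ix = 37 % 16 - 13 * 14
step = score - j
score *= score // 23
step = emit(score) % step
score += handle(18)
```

Transformed code:
score = score - 81
score = score * (score + 37)
step = step + ix[step]
ix = score
ix = 37 % 16 - 13 * 14
step = score - 81
score = score * (score // 23)
step = emit(score) % step
score = score + handle(18)

7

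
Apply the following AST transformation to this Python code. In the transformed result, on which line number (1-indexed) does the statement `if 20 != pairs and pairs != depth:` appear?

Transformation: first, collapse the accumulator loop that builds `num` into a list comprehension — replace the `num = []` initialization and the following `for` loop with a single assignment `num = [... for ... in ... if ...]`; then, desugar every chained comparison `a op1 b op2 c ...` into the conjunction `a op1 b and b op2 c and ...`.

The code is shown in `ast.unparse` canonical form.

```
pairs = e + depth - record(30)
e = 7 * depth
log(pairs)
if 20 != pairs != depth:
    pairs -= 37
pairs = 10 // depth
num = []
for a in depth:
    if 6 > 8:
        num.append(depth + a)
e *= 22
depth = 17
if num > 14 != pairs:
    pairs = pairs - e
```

4

Transformed code:
pairs = e + depth - record(30)
e = 7 * depth
log(pairs)
if 20 != pairs and pairs != depth:
    pairs -= 37
pairs = 10 // depth
num = [depth + a for a in depth if 6 > 8]
e *= 22
depth = 17
if num > 14 and 14 != pairs:
    pairs = pairs - e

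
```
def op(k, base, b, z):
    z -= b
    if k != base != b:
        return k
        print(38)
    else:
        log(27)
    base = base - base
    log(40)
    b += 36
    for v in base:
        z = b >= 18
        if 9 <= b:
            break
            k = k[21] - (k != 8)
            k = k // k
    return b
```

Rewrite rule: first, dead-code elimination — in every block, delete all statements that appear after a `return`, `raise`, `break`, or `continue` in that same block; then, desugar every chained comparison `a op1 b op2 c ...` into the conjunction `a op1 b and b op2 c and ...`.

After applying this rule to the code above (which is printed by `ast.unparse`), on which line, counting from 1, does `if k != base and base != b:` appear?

3

Transformed code:
def op(k, base, b, z):
    z -= b
    if k != base and base != b:
        return k
    else:
        log(27)
    base = base - base
    log(40)
    b += 36
    for v in base:
        z = b >= 18
        if 9 <= b:
            break
    return b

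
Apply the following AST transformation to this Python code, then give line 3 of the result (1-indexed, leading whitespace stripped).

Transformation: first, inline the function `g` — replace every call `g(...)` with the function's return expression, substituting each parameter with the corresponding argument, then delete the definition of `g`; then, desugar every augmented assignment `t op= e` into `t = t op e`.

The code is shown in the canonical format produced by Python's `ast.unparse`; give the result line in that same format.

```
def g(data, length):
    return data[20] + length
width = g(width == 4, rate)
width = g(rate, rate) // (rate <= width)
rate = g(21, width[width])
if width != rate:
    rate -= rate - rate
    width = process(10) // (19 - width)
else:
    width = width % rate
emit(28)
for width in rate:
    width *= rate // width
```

Transformed code:
width = (width == 4)[20] + rate
width = (rate[20] + rate) // (rate <= width)
rate = 21[20] + width[width]
if width != rate:
    rate = rate - (rate - rate)
    width = process(10) // (19 - width)
else:
    width = width % rate
emit(28)
for width in rate:
    width = width * (rate // width)

rate = 21[20] + width[width]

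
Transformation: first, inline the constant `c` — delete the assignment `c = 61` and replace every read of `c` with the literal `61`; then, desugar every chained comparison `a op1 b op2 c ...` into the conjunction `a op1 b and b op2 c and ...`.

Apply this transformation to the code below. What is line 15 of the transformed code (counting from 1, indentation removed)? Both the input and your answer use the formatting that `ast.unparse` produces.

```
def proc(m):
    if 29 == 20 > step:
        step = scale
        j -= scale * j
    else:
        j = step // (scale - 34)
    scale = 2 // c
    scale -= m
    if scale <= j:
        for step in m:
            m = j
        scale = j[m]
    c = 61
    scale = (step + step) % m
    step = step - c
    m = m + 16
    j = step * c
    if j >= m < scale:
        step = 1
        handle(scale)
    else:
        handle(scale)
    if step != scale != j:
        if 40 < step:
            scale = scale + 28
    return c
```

Transformed code:
def proc(m):
    if 29 == 20 and 20 > step:
        step = scale
        j -= scale * j
    else:
        j = step // (scale - 34)
    scale = 2 // 61
    scale -= m
    if scale <= j:
        for step in m:
            m = j
        scale = j[m]
    scale = (step + step) % m
    step = step - 61
    m = m + 16
    j = step * 61
    if j >= m and m < scale:
        step = 1
        handle(scale)
    else:
        handle(scale)
    if step != scale and scale != j:
        if 40 < step:
            scale = scale + 28
    return 61

m = m + 16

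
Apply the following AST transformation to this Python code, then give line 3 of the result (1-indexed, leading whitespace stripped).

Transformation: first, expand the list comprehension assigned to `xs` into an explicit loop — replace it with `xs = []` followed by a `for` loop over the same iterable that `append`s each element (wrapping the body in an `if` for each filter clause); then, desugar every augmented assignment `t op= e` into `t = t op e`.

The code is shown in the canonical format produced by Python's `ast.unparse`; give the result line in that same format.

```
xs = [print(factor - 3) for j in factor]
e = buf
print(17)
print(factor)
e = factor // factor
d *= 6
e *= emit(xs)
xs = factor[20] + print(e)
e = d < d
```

xs.append(print(factor - 3))

Transformed code:
xs = []
for j in factor:
    xs.append(print(factor - 3))
e = buf
print(17)
print(factor)
e = factor // factor
d = d * 6
e = e * emit(xs)
xs = factor[20] + print(e)
e = d < d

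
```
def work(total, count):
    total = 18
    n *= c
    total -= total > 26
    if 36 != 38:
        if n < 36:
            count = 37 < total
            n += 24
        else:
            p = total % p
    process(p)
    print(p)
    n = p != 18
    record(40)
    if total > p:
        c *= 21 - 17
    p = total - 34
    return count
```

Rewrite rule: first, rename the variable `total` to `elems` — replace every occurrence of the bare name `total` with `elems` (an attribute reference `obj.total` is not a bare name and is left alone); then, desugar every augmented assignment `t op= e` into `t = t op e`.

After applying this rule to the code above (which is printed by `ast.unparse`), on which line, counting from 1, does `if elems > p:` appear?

15

Transformed code:
def work(elems, count):
    elems = 18
    n = n * c
    elems = elems - (elems > 26)
    if 36 != 38:
        if n < 36:
            count = 37 < elems
            n = n + 24
        else:
            p = elems % p
    process(p)
    print(p)
    n = p != 18
    record(40)
    if elems > p:
        c = c * (21 - 17)
    p = elems - 34
    return count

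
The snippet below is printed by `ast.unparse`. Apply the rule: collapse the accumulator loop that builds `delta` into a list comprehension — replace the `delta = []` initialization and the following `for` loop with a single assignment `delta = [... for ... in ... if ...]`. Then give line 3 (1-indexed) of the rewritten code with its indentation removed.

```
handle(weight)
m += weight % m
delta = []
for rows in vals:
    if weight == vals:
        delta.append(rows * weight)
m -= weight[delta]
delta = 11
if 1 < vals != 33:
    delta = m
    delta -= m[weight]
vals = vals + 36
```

Transformed code:
handle(weight)
m += weight % m
delta = [rows * weight for rows in vals if weight == vals]
m -= weight[delta]
delta = 11
if 1 < vals != 33:
    delta = m
    delta -= m[weight]
vals = vals + 36

delta = [rows * weight for rows in vals if weight == vals]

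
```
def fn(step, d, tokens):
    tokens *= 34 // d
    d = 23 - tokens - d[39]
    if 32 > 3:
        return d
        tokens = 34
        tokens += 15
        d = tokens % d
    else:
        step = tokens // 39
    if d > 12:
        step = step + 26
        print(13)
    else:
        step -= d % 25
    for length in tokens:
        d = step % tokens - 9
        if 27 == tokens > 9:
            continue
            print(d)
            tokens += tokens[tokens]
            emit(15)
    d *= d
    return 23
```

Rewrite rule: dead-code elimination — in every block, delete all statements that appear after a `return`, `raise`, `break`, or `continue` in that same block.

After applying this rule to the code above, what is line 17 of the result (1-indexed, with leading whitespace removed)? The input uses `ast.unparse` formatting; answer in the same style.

d *= d

Transformed code:
def fn(step, d, tokens):
    tokens *= 34 // d
    d = 23 - tokens - d[39]
    if 32 > 3:
        return d
    else:
        step = tokens // 39
    if d > 12:
        step = step + 26
        print(13)
    else:
        step -= d % 25
    for length in tokens:
        d = step % tokens - 9
        if 27 == tokens > 9:
            continue
    d *= d
    return 23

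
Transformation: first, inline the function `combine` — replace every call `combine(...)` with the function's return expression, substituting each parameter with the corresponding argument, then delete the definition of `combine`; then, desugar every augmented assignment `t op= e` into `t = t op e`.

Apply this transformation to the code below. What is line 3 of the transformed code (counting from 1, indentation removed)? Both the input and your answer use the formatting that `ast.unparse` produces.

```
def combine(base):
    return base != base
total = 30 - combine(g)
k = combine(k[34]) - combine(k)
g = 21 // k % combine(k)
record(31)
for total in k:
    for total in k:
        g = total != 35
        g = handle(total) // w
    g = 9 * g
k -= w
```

Transformed code:
total = 30 - (g != g)
k = (k[34] != k[34]) - (k != k)
g = 21 // k % (k != k)
record(31)
for total in k:
    for total in k:
        g = total != 35
        g = handle(total) // w
    g = 9 * g
k = k - w

g = 21 // k % (k != k)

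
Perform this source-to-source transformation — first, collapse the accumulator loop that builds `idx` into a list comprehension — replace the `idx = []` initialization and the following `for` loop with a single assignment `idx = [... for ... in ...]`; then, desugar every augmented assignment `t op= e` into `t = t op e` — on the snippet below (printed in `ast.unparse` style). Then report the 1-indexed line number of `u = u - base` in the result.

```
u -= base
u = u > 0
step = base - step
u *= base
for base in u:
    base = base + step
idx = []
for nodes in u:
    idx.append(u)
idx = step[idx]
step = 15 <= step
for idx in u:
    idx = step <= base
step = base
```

1

Transformed code:
u = u - base
u = u > 0
step = base - step
u = u * base
for base in u:
    base = base + step
idx = [u for nodes in u]
idx = step[idx]
step = 15 <= step
for idx in u:
    idx = step <= base
step = base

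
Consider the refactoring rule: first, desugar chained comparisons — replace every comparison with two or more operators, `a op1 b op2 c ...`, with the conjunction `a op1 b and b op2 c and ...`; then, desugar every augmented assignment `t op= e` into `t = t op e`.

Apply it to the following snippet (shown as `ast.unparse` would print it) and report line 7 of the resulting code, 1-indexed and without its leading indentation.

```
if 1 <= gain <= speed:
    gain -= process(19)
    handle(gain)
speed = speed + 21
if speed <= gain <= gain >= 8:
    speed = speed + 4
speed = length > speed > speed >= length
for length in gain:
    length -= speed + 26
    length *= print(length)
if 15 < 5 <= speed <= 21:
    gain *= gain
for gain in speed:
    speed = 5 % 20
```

speed = length > speed and speed > speed and (speed >= length)

Transformed code:
if 1 <= gain and gain <= speed:
    gain = gain - process(19)
    handle(gain)
speed = speed + 21
if speed <= gain and gain <= gain and (gain >= 8):
    speed = speed + 4
speed = length > speed and speed > speed and (speed >= length)
for length in gain:
    length = length - (speed + 26)
    length = length * print(length)
if 15 < 5 and 5 <= speed and (speed <= 21):
    gain = gain * gain
for gain in speed:
    speed = 5 % 20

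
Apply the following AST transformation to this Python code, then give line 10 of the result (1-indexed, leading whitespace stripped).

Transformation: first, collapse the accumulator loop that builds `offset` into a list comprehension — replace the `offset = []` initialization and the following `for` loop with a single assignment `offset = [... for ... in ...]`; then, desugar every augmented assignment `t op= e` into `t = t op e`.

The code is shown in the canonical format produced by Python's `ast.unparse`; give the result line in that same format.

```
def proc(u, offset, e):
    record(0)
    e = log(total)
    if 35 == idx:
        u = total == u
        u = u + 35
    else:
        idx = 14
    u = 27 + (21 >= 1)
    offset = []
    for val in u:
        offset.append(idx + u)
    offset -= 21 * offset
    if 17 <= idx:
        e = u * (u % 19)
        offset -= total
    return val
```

Transformed code:
def proc(u, offset, e):
    record(0)
    e = log(total)
    if 35 == idx:
        u = total == u
        u = u + 35
    else:
        idx = 14
    u = 27 + (21 >= 1)
    offset = [idx + u for val in u]
    offset = offset - 21 * offset
    if 17 <= idx:
        e = u * (u % 19)
        offset = offset - total
    return val

offset = [idx + u for val in u]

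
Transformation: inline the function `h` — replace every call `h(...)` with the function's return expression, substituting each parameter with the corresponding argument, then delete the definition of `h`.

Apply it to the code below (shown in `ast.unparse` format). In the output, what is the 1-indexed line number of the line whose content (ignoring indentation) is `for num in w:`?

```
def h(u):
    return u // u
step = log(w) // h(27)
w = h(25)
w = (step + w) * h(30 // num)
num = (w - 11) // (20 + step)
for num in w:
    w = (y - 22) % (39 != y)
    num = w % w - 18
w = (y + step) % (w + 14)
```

5

Transformed code:
step = log(w) // (27 // 27)
w = 25 // 25
w = (step + w) * (30 // num // (30 // num))
num = (w - 11) // (20 + step)
for num in w:
    w = (y - 22) % (39 != y)
    num = w % w - 18
w = (y + step) % (w + 14)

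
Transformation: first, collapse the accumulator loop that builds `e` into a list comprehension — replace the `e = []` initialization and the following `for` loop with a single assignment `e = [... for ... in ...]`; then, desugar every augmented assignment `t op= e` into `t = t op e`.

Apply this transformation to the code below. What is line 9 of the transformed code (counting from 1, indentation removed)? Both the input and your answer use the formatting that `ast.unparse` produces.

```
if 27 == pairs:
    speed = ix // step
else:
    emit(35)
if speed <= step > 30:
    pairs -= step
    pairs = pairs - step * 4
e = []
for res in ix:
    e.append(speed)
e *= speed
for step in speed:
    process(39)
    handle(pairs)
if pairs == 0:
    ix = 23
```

e = e * speed

Transformed code:
if 27 == pairs:
    speed = ix // step
else:
    emit(35)
if speed <= step > 30:
    pairs = pairs - step
    pairs = pairs - step * 4
e = [speed for res in ix]
e = e * speed
for step in speed:
    process(39)
    handle(pairs)
if pairs == 0:
    ix = 23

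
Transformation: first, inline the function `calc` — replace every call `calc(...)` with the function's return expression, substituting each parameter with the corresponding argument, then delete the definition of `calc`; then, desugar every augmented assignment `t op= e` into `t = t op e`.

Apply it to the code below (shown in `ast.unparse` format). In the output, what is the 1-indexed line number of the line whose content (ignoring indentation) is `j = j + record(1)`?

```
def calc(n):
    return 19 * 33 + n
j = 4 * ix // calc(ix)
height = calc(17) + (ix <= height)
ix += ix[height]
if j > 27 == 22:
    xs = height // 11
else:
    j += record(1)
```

7

Transformed code:
j = 4 * ix // (19 * 33 + ix)
height = 19 * 33 + 17 + (ix <= height)
ix = ix + ix[height]
if j > 27 == 22:
    xs = height // 11
else:
    j = j + record(1)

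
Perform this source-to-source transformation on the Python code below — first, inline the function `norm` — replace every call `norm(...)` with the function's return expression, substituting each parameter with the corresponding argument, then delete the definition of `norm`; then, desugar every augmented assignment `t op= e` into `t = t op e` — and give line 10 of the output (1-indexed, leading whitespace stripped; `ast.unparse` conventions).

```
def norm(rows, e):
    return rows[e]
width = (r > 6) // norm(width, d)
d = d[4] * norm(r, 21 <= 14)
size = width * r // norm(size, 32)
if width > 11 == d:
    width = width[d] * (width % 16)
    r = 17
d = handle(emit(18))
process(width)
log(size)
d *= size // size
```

d = d * (size // size)

Transformed code:
width = (r > 6) // width[d]
d = d[4] * r[21 <= 14]
size = width * r // size[32]
if width > 11 == d:
    width = width[d] * (width % 16)
    r = 17
d = handle(emit(18))
process(width)
log(size)
d = d * (size // size)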